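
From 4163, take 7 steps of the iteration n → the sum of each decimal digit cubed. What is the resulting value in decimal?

4163 → 4³ + 1³ + 6³ + 3³ = 308
308 → 3³ + 0³ + 8³ = 539
539 → 5³ + 3³ + 9³ = 881
881 → 8³ + 8³ + 1³ = 1025
1025 → 1³ + 0³ + 2³ + 5³ = 134
134 → 1³ + 3³ + 4³ = 92
92 → 9³ + 2³ = 737

737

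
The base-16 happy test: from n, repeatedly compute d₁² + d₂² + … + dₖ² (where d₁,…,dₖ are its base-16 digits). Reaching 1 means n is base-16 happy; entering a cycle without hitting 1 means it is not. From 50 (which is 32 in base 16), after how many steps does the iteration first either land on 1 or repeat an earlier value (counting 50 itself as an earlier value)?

50 = (3,2)_16 → 13
13 = (13)_16 → 169
169 = (10,9)_16 → 181
181 = (11,5)_16 → 146
146 = (9,2)_16 → 85
85 = (5,5)_16 → 50  — 50 repeats.
That took 6 steps.

6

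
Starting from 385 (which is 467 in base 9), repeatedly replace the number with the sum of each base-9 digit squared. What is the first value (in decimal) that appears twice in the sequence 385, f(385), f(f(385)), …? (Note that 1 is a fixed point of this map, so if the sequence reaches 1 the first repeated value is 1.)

385 = (4,6,7)_9 → 4² + 6² + 7² = 101
101 = (1,2,2)_9 → 1² + 2² + 2² = 9
9 = (1,0)_9 → 1² + 0² = 1  — reached the fixed point 1.
1 → 1, so 1 is the first repeated value.

1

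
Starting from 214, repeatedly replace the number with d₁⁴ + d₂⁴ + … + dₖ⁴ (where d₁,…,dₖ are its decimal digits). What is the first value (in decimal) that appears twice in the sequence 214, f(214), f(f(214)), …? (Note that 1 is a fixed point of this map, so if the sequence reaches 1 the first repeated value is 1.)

13139

214 → 2⁴ + 1⁴ + 4⁴ = 16 + 1 + 256 = 273
273 → 2⁴ + 7⁴ + 3⁴ = 16 + 2401 + 81 = 2498
2498 → 2⁴ + 4⁴ + 9⁴ + 8⁴ = 16 + 256 + 6561 + 4096 = 10929
10929 → 1⁴ + 0⁴ + 9⁴ + 2⁴ + 9⁴ = 1 + 0 + 6561 + 16 + 6561 = 13139
13139 → 1⁴ + 3⁴ + 1⁴ + 3⁴ + 9⁴ = 1 + 81 + 1 + 81 + 6561 = 6725
6725 → 6⁴ + 7⁴ + 2⁴ + 5⁴ = 1296 + 2401 + 16 + 625 = 4338
4338 → 4⁴ + 3⁴ + 3⁴ + 8⁴ = 256 + 81 + 81 + 4096 = 4514
4514 → 4⁴ + 5⁴ + 1⁴ + 4⁴ = 256 + 625 + 1 + 256 = 1138
1138 → 1⁴ + 1⁴ + 3⁴ + 8⁴ = 1 + 1 + 81 + 4096 = 4179
4179 → 4⁴ + 1⁴ + 7⁴ + 9⁴ = 256 + 1 + 2401 + 6561 = 9219
9219 → 9⁴ + 2⁴ + 1⁴ + 9⁴ = 6561 + 16 + 1 + 6561 = 13139  — 13139 already appeared earlier.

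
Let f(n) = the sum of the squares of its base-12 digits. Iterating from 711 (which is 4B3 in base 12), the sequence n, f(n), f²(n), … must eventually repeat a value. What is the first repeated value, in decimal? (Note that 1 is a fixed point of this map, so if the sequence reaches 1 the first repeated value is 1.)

711 = (4,11,3)_12 → 4² + 11² + 3² = 16 + 121 + 9 = 146
146 = (1,0,2)_12 → 1² + 0² + 2² = 1 + 0 + 4 = 5
5 = (5)_12 → 5² = 25
25 = (2,1)_12 → 2² + 1² = 4 + 1 = 5  — 5 already appeared earlier.

5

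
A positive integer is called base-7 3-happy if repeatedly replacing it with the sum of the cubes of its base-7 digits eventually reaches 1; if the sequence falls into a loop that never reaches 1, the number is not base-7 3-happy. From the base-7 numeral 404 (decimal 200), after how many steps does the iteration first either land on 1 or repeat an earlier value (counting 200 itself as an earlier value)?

5

200 = (4,0,4)_7 → 4³ + 0³ + 4³ = 64 + 0 + 64 = 128
128 = (2,4,2)_7 → 2³ + 4³ + 2³ = 8 + 64 + 8 = 80
80 = (1,4,3)_7 → 1³ + 4³ + 3³ = 1 + 64 + 27 = 92
92 = (1,6,1)_7 → 1³ + 6³ + 1³ = 1 + 216 + 1 = 218
218 = (4,3,1)_7 → 4³ + 3³ + 1³ = 64 + 27 + 1 = 92  — 92 repeats.
That took 5 steps.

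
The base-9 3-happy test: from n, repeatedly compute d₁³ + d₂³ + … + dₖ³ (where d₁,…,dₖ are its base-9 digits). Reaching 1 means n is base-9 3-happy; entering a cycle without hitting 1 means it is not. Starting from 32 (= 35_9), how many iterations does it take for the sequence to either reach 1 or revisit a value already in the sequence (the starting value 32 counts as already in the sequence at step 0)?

32 = (3,5)_9 → 152
152 = (1,7,8)_9 → 856
856 = (1,1,5,1)_9 → 128
128 = (1,5,2)_9 → 134
134 = (1,5,8)_9 → 638
638 = (7,7,8)_9 → 1198
1198 = (1,5,7,1)_9 → 470
470 = (5,7,2)_9 → 476
476 = (5,7,8)_9 → 980
980 = (1,3,0,8)_9 → 540
540 = (6,6,0)_9 → 432
432 = (5,3,0)_9 → 152  — 152 repeats.
That took 12 steps.

12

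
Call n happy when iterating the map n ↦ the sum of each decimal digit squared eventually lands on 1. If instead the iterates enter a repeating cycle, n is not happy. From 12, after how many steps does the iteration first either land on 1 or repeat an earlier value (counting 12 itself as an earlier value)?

13

12 → 1² + 2² = 1 + 4 = 5
5 → 5² = 25
25 → 2² + 5² = 4 + 25 = 29
29 → 2² + 9² = 4 + 81 = 85
85 → 8² + 5² = 64 + 25 = 89
89 → 8² + 9² = 64 + 81 = 145
145 → 1² + 4² + 5² = 1 + 16 + 25 = 42
42 → 4² + 2² = 16 + 4 = 20
20 → 2² + 0² = 4 + 0 = 4
4 → 4² = 16
16 → 1² + 6² = 1 + 36 = 37
37 → 3² + 7² = 9 + 49 = 58
58 → 5² + 8² = 25 + 64 = 89  — 89 repeats.
That took 13 steps.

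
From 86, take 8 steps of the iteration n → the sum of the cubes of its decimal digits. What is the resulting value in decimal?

92

86 → 8³ + 6³ = 512 + 216 = 728
728 → 7³ + 2³ + 8³ = 343 + 8 + 512 = 863
863 → 8³ + 6³ + 3³ = 512 + 216 + 27 = 755
755 → 7³ + 5³ + 5³ = 343 + 125 + 125 = 593
593 → 5³ + 9³ + 3³ = 125 + 729 + 27 = 881
881 → 8³ + 8³ + 1³ = 512 + 512 + 1 = 1025
1025 → 1³ + 0³ + 2³ + 5³ = 1 + 0 + 8 + 125 = 134
134 → 1³ + 3³ + 4³ = 1 + 27 + 64 = 92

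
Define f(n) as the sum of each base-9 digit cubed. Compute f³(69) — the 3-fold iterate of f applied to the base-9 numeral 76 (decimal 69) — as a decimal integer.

69 = (7,6)_9 → 7³ + 6³ = 559
559 = (6,8,1)_9 → 6³ + 8³ + 1³ = 729
729 = (1,0,0,0)_9 → 1³ + 0³ + 0³ + 0³ = 1

1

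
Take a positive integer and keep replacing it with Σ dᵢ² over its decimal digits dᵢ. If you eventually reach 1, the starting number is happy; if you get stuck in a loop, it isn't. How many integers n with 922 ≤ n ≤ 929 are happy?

1

922: 922 → 89 → 145 → 42 → 20 → 4 → 16 → 37 → 58 → 89  (repeats 89)
923: 923 → 94 → 97 → 130 → 10 → 1  (reaches 1)
924: 924 → 101 → 2 → 4 → 16 → 37 → 58 → 89 → 145 → 42 → 20 → 4  (repeats 4)
925: 925 → 110 → 2 → 4 → 16 → 37 → 58 → 89 → 145 → 42 → 20 → 4  (repeats 4)
926: 926 → 121 → 6 → 36 → 45 → 41 → 17 → 50 → 25 → 29 → 85 → 89 → 145 → 42 → 20 → 4 → 16 → 37 → 58 → 89  (repeats 89)
927: 927 → 134 → 26 → 40 → 16 → 37 → 58 → 89 → 145 → 42 → 20 → 4 → 16  (repeats 16)
928: 928 → 149 → 98 → 145 → 42 → 20 → 4 → 16 → 37 → 58 → 89 → 145  (repeats 145)
929: 929 → 166 → 73 → 58 → 89 → 145 → 42 → 20 → 4 → 16 → 37 → 58  (repeats 58)
happy: 923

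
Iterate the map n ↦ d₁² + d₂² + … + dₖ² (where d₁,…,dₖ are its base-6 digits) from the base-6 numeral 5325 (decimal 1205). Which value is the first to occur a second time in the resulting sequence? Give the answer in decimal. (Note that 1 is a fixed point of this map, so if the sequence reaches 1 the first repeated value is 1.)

26

1205 = (5,3,2,5)_6 → 5² + 3² + 2² + 5² = 63
63 = (1,4,3)_6 → 1² + 4² + 3² = 26
26 = (4,2)_6 → 4² + 2² = 20
20 = (3,2)_6 → 3² + 2² = 13
13 = (2,1)_6 → 2² + 1² = 5
5 = (5)_6 → 5² = 25
25 = (4,1)_6 → 4² + 1² = 17
17 = (2,5)_6 → 2² + 5² = 29
29 = (4,5)_6 → 4² + 5² = 41
41 = (1,0,5)_6 → 1² + 0² + 5² = 26  — 26 already appeared earlier.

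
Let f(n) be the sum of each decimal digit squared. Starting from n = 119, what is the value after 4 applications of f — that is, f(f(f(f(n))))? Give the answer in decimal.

119 → 1² + 1² + 9² = 83
83 → 8² + 3² = 73
73 → 7² + 3² = 58
58 → 5² + 8² = 89

89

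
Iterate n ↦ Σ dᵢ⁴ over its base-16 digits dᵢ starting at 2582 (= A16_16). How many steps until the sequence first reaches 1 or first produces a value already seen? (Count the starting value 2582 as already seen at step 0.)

11

2582 = (10,1,6)_16 → 11297
11297 = (2,12,2,1)_16 → 20769
20769 = (5,1,2,1)_16 → 643
643 = (2,8,3)_16 → 4193
4193 = (1,0,6,1)_16 → 1298
1298 = (5,1,2)_16 → 642
642 = (2,8,2)_16 → 4128
4128 = (1,0,2,0)_16 → 17
17 = (1,1)_16 → 2
2 = (2)_16 → 16
16 = (1,0)_16 → 1  — reached 1.
That took 11 steps.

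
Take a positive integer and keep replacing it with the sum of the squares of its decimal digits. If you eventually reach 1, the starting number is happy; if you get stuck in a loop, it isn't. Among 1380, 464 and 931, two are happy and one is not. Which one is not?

1380

1380: 1380 → 74 → 65 → 61 → 37 → 58 → 89 → 145 → 42 → 20 → 4 → 16 → 37  — repeats 37 (not happy)
464: 464 → 68 → 100 → 1  — reaches 1 (happy)
931: 931 → 91 → 82 → 68 → 100 → 1  — reaches 1 (happy)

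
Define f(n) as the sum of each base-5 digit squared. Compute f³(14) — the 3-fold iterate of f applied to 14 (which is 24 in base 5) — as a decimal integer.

10

14 = (2,4)_5 → 2² + 4² = 4 + 16 = 20
20 = (4,0)_5 → 4² + 0² = 16 + 0 = 16
16 = (3,1)_5 → 3² + 1² = 9 + 1 = 10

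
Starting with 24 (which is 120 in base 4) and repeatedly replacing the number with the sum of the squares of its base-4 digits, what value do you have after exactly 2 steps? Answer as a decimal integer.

24 = (1,2,0)_4 → 1² + 2² + 0² = 5
5 = (1,1)_4 → 1² + 1² = 2

2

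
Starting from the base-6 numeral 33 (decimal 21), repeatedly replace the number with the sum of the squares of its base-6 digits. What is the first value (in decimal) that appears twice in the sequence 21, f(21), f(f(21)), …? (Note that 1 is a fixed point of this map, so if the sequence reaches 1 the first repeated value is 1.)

17

21 = (3,3)_6 → 18
18 = (3,0)_6 → 9
9 = (1,3)_6 → 10
10 = (1,4)_6 → 17
17 = (2,5)_6 → 29
29 = (4,5)_6 → 41
41 = (1,0,5)_6 → 26
26 = (4,2)_6 → 20
20 = (3,2)_6 → 13
13 = (2,1)_6 → 5
5 = (5)_6 → 25
25 = (4,1)_6 → 17  — 17 already appeared earlier.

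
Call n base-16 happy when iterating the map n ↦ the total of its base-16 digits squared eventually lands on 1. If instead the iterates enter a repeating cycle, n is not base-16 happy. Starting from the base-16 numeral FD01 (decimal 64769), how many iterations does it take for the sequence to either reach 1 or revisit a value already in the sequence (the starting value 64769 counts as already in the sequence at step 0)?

13

64769 = (15,13,0,1)_16 → 395
395 = (1,8,11)_16 → 186
186 = (11,10)_16 → 221
221 = (13,13)_16 → 338
338 = (1,5,2)_16 → 30
30 = (1,14)_16 → 197
197 = (12,5)_16 → 169
169 = (10,9)_16 → 181
181 = (11,5)_16 → 146
146 = (9,2)_16 → 85
85 = (5,5)_16 → 50
50 = (3,2)_16 → 13
13 = (13)_16 → 169  — 169 repeats.
That took 13 steps.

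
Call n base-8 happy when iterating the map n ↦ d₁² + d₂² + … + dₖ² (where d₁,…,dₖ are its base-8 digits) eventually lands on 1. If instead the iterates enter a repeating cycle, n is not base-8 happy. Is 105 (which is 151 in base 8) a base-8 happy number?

base-8 happy

105 = (1,5,1)_8 → 1² + 5² + 1² = 27
27 = (3,3)_8 → 3² + 3² = 18
18 = (2,2)_8 → 2² + 2² = 8
8 = (1,0)_8 → 1² + 0² = 1  — reached 1.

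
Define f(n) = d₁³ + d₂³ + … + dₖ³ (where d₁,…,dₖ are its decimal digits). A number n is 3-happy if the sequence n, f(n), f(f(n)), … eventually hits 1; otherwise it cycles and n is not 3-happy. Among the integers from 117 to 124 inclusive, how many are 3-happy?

117: 117 → 345 → 216 → 225 → 141 → 66 → 432 → 99 → 1458 → 702 → 351 → 153 → 153  — not 3-happy
118: 118 → 514 → 190 → 730 → 370 → 370  — not 3-happy
119: 119 → 731 → 371 → 371  — not 3-happy
120: 120 → 9 → 729 → 1080 → 513 → 153 → 153  — not 3-happy
121: 121 → 10 → 1  — 3-happy
122: 122 → 17 → 344 → 155 → 251 → 134 → 92 → 737 → 713 → 371 → 371  — not 3-happy
123: 123 → 36 → 243 → 99 → 1458 → 702 → 351 → 153 → 153  — not 3-happy
124: 124 → 73 → 370 → 370  — not 3-happy
3-happy: 121

1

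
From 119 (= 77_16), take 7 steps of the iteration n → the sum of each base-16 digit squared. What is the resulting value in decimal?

1

119 = (7,7)_16 → 7² + 7² = 98
98 = (6,2)_16 → 6² + 2² = 40
40 = (2,8)_16 → 2² + 8² = 68
68 = (4,4)_16 → 4² + 4² = 32
32 = (2,0)_16 → 2² + 0² = 4
4 = (4)_16 → 4² = 16
16 = (1,0)_16 → 1² + 0² = 1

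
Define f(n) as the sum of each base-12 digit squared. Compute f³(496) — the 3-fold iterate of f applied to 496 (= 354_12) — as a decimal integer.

65

496 = (3,5,4)_12 → 50
50 = (4,2)_12 → 20
20 = (1,8)_12 → 65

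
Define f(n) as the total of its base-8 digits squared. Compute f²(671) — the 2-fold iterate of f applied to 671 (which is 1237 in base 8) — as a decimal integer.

671 = (1,2,3,7)_8 → 1² + 2² + 3² + 7² = 63
63 = (7,7)_8 → 7² + 7² = 98

98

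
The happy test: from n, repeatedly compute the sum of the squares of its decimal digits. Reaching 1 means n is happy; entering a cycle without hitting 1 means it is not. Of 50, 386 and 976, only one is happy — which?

386

50: 50 → 25 → 29 → 85 → 89 → 145 → 42 → 20 → 4 → 16 → 37 → 58 → 89  — repeats 89 (not happy)
386: 386 → 109 → 82 → 68 → 100 → 1  — reaches 1 (happy)
976: 976 → 166 → 73 → 58 → 89 → 145 → 42 → 20 → 4 → 16 → 37 → 58  — repeats 58 (not happy)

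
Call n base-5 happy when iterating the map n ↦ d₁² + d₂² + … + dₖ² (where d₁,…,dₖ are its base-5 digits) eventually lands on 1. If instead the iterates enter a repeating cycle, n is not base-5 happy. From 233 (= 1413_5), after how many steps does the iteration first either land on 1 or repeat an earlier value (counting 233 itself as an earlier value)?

3

233 = (1,4,1,3)_5 → 1² + 4² + 1² + 3² = 27
27 = (1,0,2)_5 → 1² + 0² + 2² = 5
5 = (1,0)_5 → 1² + 0² = 1  — reached 1.
That took 3 steps.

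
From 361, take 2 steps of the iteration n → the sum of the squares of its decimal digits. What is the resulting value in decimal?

361 → 3² + 6² + 1² = 46
46 → 4² + 6² = 52

52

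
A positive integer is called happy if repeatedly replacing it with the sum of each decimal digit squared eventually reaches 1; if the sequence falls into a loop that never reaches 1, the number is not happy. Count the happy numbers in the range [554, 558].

1

554: 554 → 66 → 72 → 53 → 34 → 25 → 29 → 85 → 89 → 145 → 42 → 20 → 4 → 16 → 37 → 58 → 89  — not happy
555: 555 → 75 → 74 → 65 → 61 → 37 → 58 → 89 → 145 → 42 → 20 → 4 → 16 → 37  — not happy
556: 556 → 86 → 100 → 1  — happy
557: 557 → 99 → 162 → 41 → 17 → 50 → 25 → 29 → 85 → 89 → 145 → 42 → 20 → 4 → 16 → 37 → 58 → 89  — not happy
558: 558 → 114 → 18 → 65 → 61 → 37 → 58 → 89 → 145 → 42 → 20 → 4 → 16 → 37  — not happy
happy: 556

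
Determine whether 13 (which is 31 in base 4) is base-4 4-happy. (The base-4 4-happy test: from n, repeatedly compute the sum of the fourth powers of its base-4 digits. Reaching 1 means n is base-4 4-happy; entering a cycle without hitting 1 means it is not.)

13 = (3,1)_4 → 3⁴ + 1⁴ = 81 + 1 = 82
82 = (1,1,0,2)_4 → 1⁴ + 1⁴ + 0⁴ + 2⁴ = 1 + 1 + 0 + 16 = 18
18 = (1,0,2)_4 → 1⁴ + 0⁴ + 2⁴ = 1 + 0 + 16 = 17
17 = (1,0,1)_4 → 1⁴ + 0⁴ + 1⁴ = 1 + 0 + 1 = 2
2 = (2)_4 → 2⁴ = 16
16 = (1,0,0)_4 → 1⁴ + 0⁴ + 0⁴ = 1 + 0 + 0 = 1  — reached 1.

base-4 4-happy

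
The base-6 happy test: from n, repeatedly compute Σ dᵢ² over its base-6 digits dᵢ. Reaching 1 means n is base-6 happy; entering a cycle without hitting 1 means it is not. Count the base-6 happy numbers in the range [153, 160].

153: 153 → 26 → 20 → 13 → 5 → 25 → 17 → 29 → 41 → 26  — not base-6 happy
154: 154 → 33 → 34 → 41 → 26 → 20 → 13 → 5 → 25 → 17 → 29 → 41  — not base-6 happy
155: 155 → 42 → 2 → 4 → 16 → 20 → 13 → 5 → 25 → 17 → 29 → 41 → 26 → 20  — not base-6 happy
156: 156 → 20 → 13 → 5 → 25 → 17 → 29 → 41 → 26 → 20  — not base-6 happy
157: 157 → 21 → 18 → 9 → 10 → 17 → 29 → 41 → 26 → 20 → 13 → 5 → 25 → 17  — not base-6 happy
158: 158 → 24 → 16 → 20 → 13 → 5 → 25 → 17 → 29 → 41 → 26 → 20  — not base-6 happy
159: 159 → 29 → 41 → 26 → 20 → 13 → 5 → 25 → 17 → 29  — not base-6 happy
160: 160 → 36 → 1  — base-6 happy
base-6 happy: 160

1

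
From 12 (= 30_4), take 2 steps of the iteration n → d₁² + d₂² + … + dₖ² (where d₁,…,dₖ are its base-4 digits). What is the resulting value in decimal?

5

12 = (3,0)_4 → 9
9 = (2,1)_4 → 5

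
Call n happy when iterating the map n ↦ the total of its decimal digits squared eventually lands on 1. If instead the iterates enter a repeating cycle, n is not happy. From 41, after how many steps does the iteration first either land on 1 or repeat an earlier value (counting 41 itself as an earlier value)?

14

41 → 17
17 → 50
50 → 25
25 → 29
29 → 85
85 → 89
89 → 145
145 → 42
42 → 20
20 → 4
4 → 16
16 → 37
37 → 58
58 → 89  — 89 repeats.
That took 14 steps.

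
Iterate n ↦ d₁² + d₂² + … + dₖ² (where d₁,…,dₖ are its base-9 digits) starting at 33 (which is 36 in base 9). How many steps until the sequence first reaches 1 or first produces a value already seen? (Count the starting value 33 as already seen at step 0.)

33 = (3,6)_9 → 3² + 6² = 9 + 36 = 45
45 = (5,0)_9 → 5² + 0² = 25 + 0 = 25
25 = (2,7)_9 → 2² + 7² = 4 + 49 = 53
53 = (5,8)_9 → 5² + 8² = 25 + 64 = 89
89 = (1,0,8)_9 → 1² + 0² + 8² = 1 + 0 + 64 = 65
65 = (7,2)_9 → 7² + 2² = 49 + 4 = 53  — 53 repeats.
That took 6 steps.

6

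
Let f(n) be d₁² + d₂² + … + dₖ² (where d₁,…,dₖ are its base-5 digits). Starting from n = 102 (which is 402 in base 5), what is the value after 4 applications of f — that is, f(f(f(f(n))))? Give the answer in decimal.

4

102 = (4,0,2)_5 → 4² + 0² + 2² = 20
20 = (4,0)_5 → 4² + 0² = 16
16 = (3,1)_5 → 3² + 1² = 10
10 = (2,0)_5 → 2² + 0² = 4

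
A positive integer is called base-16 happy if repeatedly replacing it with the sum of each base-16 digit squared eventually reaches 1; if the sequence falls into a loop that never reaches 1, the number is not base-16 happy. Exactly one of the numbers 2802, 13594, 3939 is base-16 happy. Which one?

2802

2802: 2802 → 329 → 98 → 40 → 68 → 32 → 4 → 16 → 1  — reaches 1 (base-16 happy)
13594: 13594 → 135 → 113 → 50 → 13 → 169 → 181 → 146 → 85 → 50  — repeats 50 (not base-16 happy)
3939: 3939 → 270 → 197 → 169 → 181 → 146 → 85 → 50 → 13 → 169  — repeats 169 (not base-16 happy)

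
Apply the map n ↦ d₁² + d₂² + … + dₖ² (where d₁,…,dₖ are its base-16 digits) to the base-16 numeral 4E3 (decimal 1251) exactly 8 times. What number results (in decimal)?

85

1251 = (4,14,3)_16 → 4² + 14² + 3² = 16 + 196 + 9 = 221
221 = (13,13)_16 → 13² + 13² = 169 + 169 = 338
338 = (1,5,2)_16 → 1² + 5² + 2² = 1 + 25 + 4 = 30
30 = (1,14)_16 → 1² + 14² = 1 + 196 = 197
197 = (12,5)_16 → 12² + 5² = 144 + 25 = 169
169 = (10,9)_16 → 10² + 9² = 100 + 81 = 181
181 = (11,5)_16 → 11² + 5² = 121 + 25 = 146
146 = (9,2)_16 → 9² + 2² = 81 + 4 = 85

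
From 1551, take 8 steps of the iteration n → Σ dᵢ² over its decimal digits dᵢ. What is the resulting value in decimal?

1551 → 1² + 5² + 5² + 1² = 1 + 25 + 25 + 1 = 52
52 → 5² + 2² = 25 + 4 = 29
29 → 2² + 9² = 4 + 81 = 85
85 → 8² + 5² = 64 + 25 = 89
89 → 8² + 9² = 64 + 81 = 145
145 → 1² + 4² + 5² = 1 + 16 + 25 = 42
42 → 4² + 2² = 16 + 4 = 20
20 → 2² + 0² = 4 + 0 = 4

4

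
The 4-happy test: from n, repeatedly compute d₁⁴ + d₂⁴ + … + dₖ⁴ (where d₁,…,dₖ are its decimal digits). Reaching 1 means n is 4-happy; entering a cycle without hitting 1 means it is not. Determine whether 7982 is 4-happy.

7982 → 7⁴ + 9⁴ + 8⁴ + 2⁴ = 13074
13074 → 1⁴ + 3⁴ + 0⁴ + 7⁴ + 4⁴ = 2739
2739 → 2⁴ + 7⁴ + 3⁴ + 9⁴ = 9059
9059 → 9⁴ + 0⁴ + 5⁴ + 9⁴ = 13747
13747 → 1⁴ + 3⁴ + 7⁴ + 4⁴ + 7⁴ = 5140
5140 → 5⁴ + 1⁴ + 4⁴ + 0⁴ = 882
882 → 8⁴ + 8⁴ + 2⁴ = 8208
8208 → 8⁴ + 2⁴ + 0⁴ + 8⁴ = 8208  — 8208 already seen; the sequence cycles without reaching 1.

not 4-happy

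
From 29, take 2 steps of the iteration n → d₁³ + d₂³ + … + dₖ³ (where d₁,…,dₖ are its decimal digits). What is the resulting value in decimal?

713

29 → 2³ + 9³ = 737
737 → 7³ + 3³ + 7³ = 713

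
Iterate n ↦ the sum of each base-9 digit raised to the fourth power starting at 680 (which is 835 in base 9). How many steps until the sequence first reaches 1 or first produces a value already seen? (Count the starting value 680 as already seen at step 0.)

680 = (8,3,5)_9 → 8⁴ + 3⁴ + 5⁴ = 4096 + 81 + 625 = 4802
4802 = (6,5,2,5)_9 → 6⁴ + 5⁴ + 2⁴ + 5⁴ = 1296 + 625 + 16 + 625 = 2562
2562 = (3,4,5,6)_9 → 3⁴ + 4⁴ + 5⁴ + 6⁴ = 81 + 256 + 625 + 1296 = 2258
2258 = (3,0,7,8)_9 → 3⁴ + 0⁴ + 7⁴ + 8⁴ = 81 + 0 + 2401 + 4096 = 6578
6578 = (1,0,0,1,8)_9 → 1⁴ + 0⁴ + 0⁴ + 1⁴ + 8⁴ = 1 + 0 + 0 + 1 + 4096 = 4098
4098 = (5,5,5,3)_9 → 5⁴ + 5⁴ + 5⁴ + 3⁴ = 625 + 625 + 625 + 81 = 1956
1956 = (2,6,1,3)_9 → 2⁴ + 6⁴ + 1⁴ + 3⁴ = 16 + 1296 + 1 + 81 = 1394
1394 = (1,8,1,8)_9 → 1⁴ + 8⁴ + 1⁴ + 8⁴ = 1 + 4096 + 1 + 4096 = 8194
8194 = (1,2,2,1,4)_9 → 1⁴ + 2⁴ + 2⁴ + 1⁴ + 4⁴ = 1 + 16 + 16 + 1 + 256 = 290
290 = (3,5,2)_9 → 3⁴ + 5⁴ + 2⁴ = 81 + 625 + 16 = 722
722 = (8,8,2)_9 → 8⁴ + 8⁴ + 2⁴ = 4096 + 4096 + 16 = 8208
8208 = (1,2,2,3,0)_9 → 1⁴ + 2⁴ + 2⁴ + 3⁴ + 0⁴ = 1 + 16 + 16 + 81 + 0 = 114
114 = (1,3,6)_9 → 1⁴ + 3⁴ + 6⁴ = 1 + 81 + 1296 = 1378
1378 = (1,8,0,1)_9 → 1⁴ + 8⁴ + 0⁴ + 1⁴ = 1 + 4096 + 0 + 1 = 4098  — 4098 repeats.
That took 14 steps.

14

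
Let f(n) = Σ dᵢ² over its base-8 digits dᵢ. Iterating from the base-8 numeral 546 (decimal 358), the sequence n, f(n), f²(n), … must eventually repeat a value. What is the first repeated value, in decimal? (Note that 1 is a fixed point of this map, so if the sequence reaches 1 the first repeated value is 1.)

358 = (5,4,6)_8 → 5² + 4² + 6² = 77
77 = (1,1,5)_8 → 1² + 1² + 5² = 27
27 = (3,3)_8 → 3² + 3² = 18
18 = (2,2)_8 → 2² + 2² = 8
8 = (1,0)_8 → 1² + 0² = 1  — reached the fixed point 1.
1 → 1, so 1 is the first repeated value.

1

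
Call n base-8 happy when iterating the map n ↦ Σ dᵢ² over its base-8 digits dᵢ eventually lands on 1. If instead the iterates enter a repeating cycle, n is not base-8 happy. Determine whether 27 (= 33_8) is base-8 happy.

27 = (3,3)_8 → 3² + 3² = 18
18 = (2,2)_8 → 2² + 2² = 8
8 = (1,0)_8 → 1² + 0² = 1  — reached 1.

base-8 happy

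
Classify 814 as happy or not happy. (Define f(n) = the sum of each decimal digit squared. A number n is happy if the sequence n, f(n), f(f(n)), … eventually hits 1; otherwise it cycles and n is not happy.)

814 → 8² + 1² + 4² = 81
81 → 8² + 1² = 65
65 → 6² + 5² = 61
61 → 6² + 1² = 37
37 → 3² + 7² = 58
58 → 5² + 8² = 89
89 → 8² + 9² = 145
145 → 1² + 4² + 5² = 42
42 → 4² + 2² = 20
20 → 2² + 0² = 4
4 → 4² = 16
16 → 1² + 6² = 37  — 37 already seen; the sequence cycles without reaching 1.

not happy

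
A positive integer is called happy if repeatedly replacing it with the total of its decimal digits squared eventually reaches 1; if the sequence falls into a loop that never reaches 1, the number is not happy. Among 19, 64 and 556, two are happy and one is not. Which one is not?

19: 19 → 82 → 68 → 100 → 1  — reaches 1 (happy)
64: 64 → 52 → 29 → 85 → 89 → 145 → 42 → 20 → 4 → 16 → 37 → 58 → 89  — repeats 89 (not happy)
556: 556 → 86 → 100 → 1  — reaches 1 (happy)

64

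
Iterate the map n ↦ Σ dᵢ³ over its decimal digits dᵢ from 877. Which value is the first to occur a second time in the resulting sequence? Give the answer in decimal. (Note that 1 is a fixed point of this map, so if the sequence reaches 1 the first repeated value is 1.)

877 → 8³ + 7³ + 7³ = 1198
1198 → 1³ + 1³ + 9³ + 8³ = 1243
1243 → 1³ + 2³ + 4³ + 3³ = 100
100 → 1³ + 0³ + 0³ = 1  — reached the fixed point 1.
1 → 1, so 1 is the first repeated value.

1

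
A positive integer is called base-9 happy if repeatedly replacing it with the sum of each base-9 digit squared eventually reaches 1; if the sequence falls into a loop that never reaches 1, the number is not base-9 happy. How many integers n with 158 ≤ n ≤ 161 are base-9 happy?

158: 158 → 90 → 2 → 4 → 16 → 50 → 50  — not base-9 happy
159: 159 → 101 → 9 → 1  — base-9 happy
160: 160 → 114 → 46 → 26 → 68 → 74 → 68  — not base-9 happy
161: 161 → 129 → 35 → 73 → 65 → 53 → 89 → 65  — not base-9 happy
base-9 happy: 159

1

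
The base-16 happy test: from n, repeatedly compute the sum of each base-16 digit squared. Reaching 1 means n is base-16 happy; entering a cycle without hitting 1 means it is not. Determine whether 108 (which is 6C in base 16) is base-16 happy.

108 = (6,12)_16 → 6² + 12² = 36 + 144 = 180
180 = (11,4)_16 → 11² + 4² = 121 + 16 = 137
137 = (8,9)_16 → 8² + 9² = 64 + 81 = 145
145 = (9,1)_16 → 9² + 1² = 81 + 1 = 82
82 = (5,2)_16 → 5² + 2² = 25 + 4 = 29
29 = (1,13)_16 → 1² + 13² = 1 + 169 = 170
170 = (10,10)_16 → 10² + 10² = 100 + 100 = 200
200 = (12,8)_16 → 12² + 8² = 144 + 64 = 208
208 = (13,0)_16 → 13² + 0² = 169 + 0 = 169
169 = (10,9)_16 → 10² + 9² = 100 + 81 = 181
181 = (11,5)_16 → 11² + 5² = 121 + 25 = 146
146 = (9,2)_16 → 9² + 2² = 81 + 4 = 85
85 = (5,5)_16 → 5² + 5² = 25 + 25 = 50
50 = (3,2)_16 → 3² + 2² = 9 + 4 = 13
13 = (13)_16 → 13² = 169  — 169 already seen; the sequence cycles without reaching 1.

not base-16 happy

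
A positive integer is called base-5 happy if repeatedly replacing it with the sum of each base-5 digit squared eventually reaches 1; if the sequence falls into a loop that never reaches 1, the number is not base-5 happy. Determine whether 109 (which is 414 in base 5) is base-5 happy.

109 = (4,1,4)_5 → 4² + 1² + 4² = 16 + 1 + 16 = 33
33 = (1,1,3)_5 → 1² + 1² + 3² = 1 + 1 + 9 = 11
11 = (2,1)_5 → 2² + 1² = 4 + 1 = 5
5 = (1,0)_5 → 1² + 0² = 1 + 0 = 1  — reached 1.

base-5 happy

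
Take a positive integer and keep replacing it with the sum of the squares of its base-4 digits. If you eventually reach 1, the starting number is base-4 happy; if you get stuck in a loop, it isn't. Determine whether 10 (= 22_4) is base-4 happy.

base-4 happy

10 = (2,2)_4 → 8
8 = (2,0)_4 → 4
4 = (1,0)_4 → 1  — reached 1.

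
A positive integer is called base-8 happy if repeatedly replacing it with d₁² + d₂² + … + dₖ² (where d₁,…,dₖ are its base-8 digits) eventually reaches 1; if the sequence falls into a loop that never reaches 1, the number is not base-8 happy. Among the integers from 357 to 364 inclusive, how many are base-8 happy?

357: 357 → 66 → 5 → 25 → 10 → 5  — not base-8 happy
358: 358 → 77 → 27 → 18 → 8 → 1  — base-8 happy
359: 359 → 90 → 14 → 37 → 41 → 26 → 13 → 26  — not base-8 happy
360: 360 → 50 → 40 → 25 → 10 → 5 → 25  — not base-8 happy
361: 361 → 51 → 45 → 50 → 40 → 25 → 10 → 5 → 25  — not base-8 happy
362: 362 → 54 → 72 → 2 → 4 → 16 → 4  — not base-8 happy
363: 363 → 59 → 58 → 53 → 61 → 74 → 6 → 36 → 32 → 16 → 4 → 16  — not base-8 happy
364: 364 → 66 → 5 → 25 → 10 → 5  — not base-8 happy
base-8 happy: 358

1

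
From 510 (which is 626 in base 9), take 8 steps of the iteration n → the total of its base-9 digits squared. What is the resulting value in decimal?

510 = (6,2,6)_9 → 76
76 = (8,4)_9 → 80
80 = (8,8)_9 → 128
128 = (1,5,2)_9 → 30
30 = (3,3)_9 → 18
18 = (2,0)_9 → 4
4 = (4)_9 → 16
16 = (1,7)_9 → 50

50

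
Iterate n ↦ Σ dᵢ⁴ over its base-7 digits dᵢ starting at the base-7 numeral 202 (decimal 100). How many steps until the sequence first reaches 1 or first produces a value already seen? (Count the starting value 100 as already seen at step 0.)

9

100 = (2,0,2)_7 → 2⁴ + 0⁴ + 2⁴ = 32
32 = (4,4)_7 → 4⁴ + 4⁴ = 512
512 = (1,3,3,1)_7 → 1⁴ + 3⁴ + 3⁴ + 1⁴ = 164
164 = (3,2,3)_7 → 3⁴ + 2⁴ + 3⁴ = 178
178 = (3,4,3)_7 → 3⁴ + 4⁴ + 3⁴ = 418
418 = (1,1,3,5)_7 → 1⁴ + 1⁴ + 3⁴ + 5⁴ = 708
708 = (2,0,3,1)_7 → 2⁴ + 0⁴ + 3⁴ + 1⁴ = 98
98 = (2,0,0)_7 → 2⁴ + 0⁴ + 0⁴ = 16
16 = (2,2)_7 → 2⁴ + 2⁴ = 32  — 32 repeats.
That took 9 steps.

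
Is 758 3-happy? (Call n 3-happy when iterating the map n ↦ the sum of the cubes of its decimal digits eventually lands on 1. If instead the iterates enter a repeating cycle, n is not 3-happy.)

758 → 980
980 → 1241
1241 → 74
74 → 407
407 → 407  — 407 already seen; the sequence cycles without reaching 1.

not 3-happy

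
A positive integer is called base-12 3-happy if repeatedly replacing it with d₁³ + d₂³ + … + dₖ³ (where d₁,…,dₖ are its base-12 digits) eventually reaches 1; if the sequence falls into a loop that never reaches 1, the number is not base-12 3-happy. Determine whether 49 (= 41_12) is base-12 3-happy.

base-12 3-happy

49 = (4,1)_12 → 4³ + 1³ = 64 + 1 = 65
65 = (5,5)_12 → 5³ + 5³ = 125 + 125 = 250
250 = (1,8,10)_12 → 1³ + 8³ + 10³ = 1 + 512 + 1000 = 1513
1513 = (10,6,1)_12 → 10³ + 6³ + 1³ = 1000 + 216 + 1 = 1217
1217 = (8,5,5)_12 → 8³ + 5³ + 5³ = 512 + 125 + 125 = 762
762 = (5,3,6)_12 → 5³ + 3³ + 6³ = 125 + 27 + 216 = 368
368 = (2,6,8)_12 → 2³ + 6³ + 8³ = 8 + 216 + 512 = 736
736 = (5,1,4)_12 → 5³ + 1³ + 4³ = 125 + 1 + 64 = 190
190 = (1,3,10)_12 → 1³ + 3³ + 10³ = 1 + 27 + 1000 = 1028
1028 = (7,1,8)_12 → 7³ + 1³ + 8³ = 343 + 1 + 512 = 856
856 = (5,11,4)_12 → 5³ + 11³ + 4³ = 125 + 1331 + 64 = 1520
1520 = (10,6,8)_12 → 10³ + 6³ + 8³ = 1000 + 216 + 512 = 1728
1728 = (1,0,0,0)_12 → 1³ + 0³ + 0³ + 0³ = 1 + 0 + 0 + 0 = 1  — reached 1.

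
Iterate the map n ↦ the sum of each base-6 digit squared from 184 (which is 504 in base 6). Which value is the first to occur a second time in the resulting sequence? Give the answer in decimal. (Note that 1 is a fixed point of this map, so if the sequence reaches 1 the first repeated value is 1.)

41

184 = (5,0,4)_6 → 5² + 0² + 4² = 41
41 = (1,0,5)_6 → 1² + 0² + 5² = 26
26 = (4,2)_6 → 4² + 2² = 20
20 = (3,2)_6 → 3² + 2² = 13
13 = (2,1)_6 → 2² + 1² = 5
5 = (5)_6 → 5² = 25
25 = (4,1)_6 → 4² + 1² = 17
17 = (2,5)_6 → 2² + 5² = 29
29 = (4,5)_6 → 4² + 5² = 41  — 41 already appeared earlier.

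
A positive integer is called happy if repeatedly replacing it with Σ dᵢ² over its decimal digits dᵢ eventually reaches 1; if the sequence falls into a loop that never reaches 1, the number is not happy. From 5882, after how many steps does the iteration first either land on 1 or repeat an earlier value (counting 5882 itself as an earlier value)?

5882 → 5² + 8² + 8² + 2² = 25 + 64 + 64 + 4 = 157
157 → 1² + 5² + 7² = 1 + 25 + 49 = 75
75 → 7² + 5² = 49 + 25 = 74
74 → 7² + 4² = 49 + 16 = 65
65 → 6² + 5² = 36 + 25 = 61
61 → 6² + 1² = 36 + 1 = 37
37 → 3² + 7² = 9 + 49 = 58
58 → 5² + 8² = 25 + 64 = 89
89 → 8² + 9² = 64 + 81 = 145
145 → 1² + 4² + 5² = 1 + 16 + 25 = 42
42 → 4² + 2² = 16 + 4 = 20
20 → 2² + 0² = 4 + 0 = 4
4 → 4² = 16
16 → 1² + 6² = 1 + 36 = 37  — 37 repeats.
That took 14 steps.

14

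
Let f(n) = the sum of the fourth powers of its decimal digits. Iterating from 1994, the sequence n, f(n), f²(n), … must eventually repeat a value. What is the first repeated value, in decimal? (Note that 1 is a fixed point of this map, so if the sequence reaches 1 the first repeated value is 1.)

1994 → 1⁴ + 9⁴ + 9⁴ + 4⁴ = 13379
13379 → 1⁴ + 3⁴ + 3⁴ + 7⁴ + 9⁴ = 9125
9125 → 9⁴ + 1⁴ + 2⁴ + 5⁴ = 7203
7203 → 7⁴ + 2⁴ + 0⁴ + 3⁴ = 2498
2498 → 2⁴ + 4⁴ + 9⁴ + 8⁴ = 10929
10929 → 1⁴ + 0⁴ + 9⁴ + 2⁴ + 9⁴ = 13139
13139 → 1⁴ + 3⁴ + 1⁴ + 3⁴ + 9⁴ = 6725
6725 → 6⁴ + 7⁴ + 2⁴ + 5⁴ = 4338
4338 → 4⁴ + 3⁴ + 3⁴ + 8⁴ = 4514
4514 → 4⁴ + 5⁴ + 1⁴ + 4⁴ = 1138
1138 → 1⁴ + 1⁴ + 3⁴ + 8⁴ = 4179
4179 → 4⁴ + 1⁴ + 7⁴ + 9⁴ = 9219
9219 → 9⁴ + 2⁴ + 1⁴ + 9⁴ = 13139  — 13139 already appeared earlier.

13139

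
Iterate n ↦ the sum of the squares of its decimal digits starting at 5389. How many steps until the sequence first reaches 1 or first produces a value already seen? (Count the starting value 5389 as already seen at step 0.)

5389 → 5² + 3² + 8² + 9² = 25 + 9 + 64 + 81 = 179
179 → 1² + 7² + 9² = 1 + 49 + 81 = 131
131 → 1² + 3² + 1² = 1 + 9 + 1 = 11
11 → 1² + 1² = 1 + 1 = 2
2 → 2² = 4
4 → 4² = 16
16 → 1² + 6² = 1 + 36 = 37
37 → 3² + 7² = 9 + 49 = 58
58 → 5² + 8² = 25 + 64 = 89
89 → 8² + 9² = 64 + 81 = 145
145 → 1² + 4² + 5² = 1 + 16 + 25 = 42
42 → 4² + 2² = 16 + 4 = 20
20 → 2² + 0² = 4 + 0 = 4  — 4 repeats.
That took 13 steps.

13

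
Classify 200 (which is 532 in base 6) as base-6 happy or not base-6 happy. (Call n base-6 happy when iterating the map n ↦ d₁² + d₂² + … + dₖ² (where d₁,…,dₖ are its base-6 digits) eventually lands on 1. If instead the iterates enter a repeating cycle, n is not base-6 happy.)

not base-6 happy

200 = (5,3,2)_6 → 5² + 3² + 2² = 25 + 9 + 4 = 38
38 = (1,0,2)_6 → 1² + 0² + 2² = 1 + 0 + 4 = 5
5 = (5)_6 → 5² = 25
25 = (4,1)_6 → 4² + 1² = 16 + 1 = 17
17 = (2,5)_6 → 2² + 5² = 4 + 25 = 29
29 = (4,5)_6 → 4² + 5² = 16 + 25 = 41
41 = (1,0,5)_6 → 1² + 0² + 5² = 1 + 0 + 25 = 26
26 = (4,2)_6 → 4² + 2² = 16 + 4 = 20
20 = (3,2)_6 → 3² + 2² = 9 + 4 = 13
13 = (2,1)_6 → 2² + 1² = 4 + 1 = 5  — 5 already seen; the sequence cycles without reaching 1.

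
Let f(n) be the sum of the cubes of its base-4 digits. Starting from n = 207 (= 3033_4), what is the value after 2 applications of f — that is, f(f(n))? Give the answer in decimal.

3

207 = (3,0,3,3)_4 → 3³ + 0³ + 3³ + 3³ = 81
81 = (1,1,0,1)_4 → 1³ + 1³ + 0³ + 1³ = 3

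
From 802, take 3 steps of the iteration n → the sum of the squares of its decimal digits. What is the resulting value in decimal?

802 → 68
68 → 100
100 → 1

1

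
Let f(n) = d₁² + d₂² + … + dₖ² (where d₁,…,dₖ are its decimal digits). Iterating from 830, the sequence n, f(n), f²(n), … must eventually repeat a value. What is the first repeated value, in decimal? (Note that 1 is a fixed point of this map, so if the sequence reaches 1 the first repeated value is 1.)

58

830 → 8² + 3² + 0² = 73
73 → 7² + 3² = 58
58 → 5² + 8² = 89
89 → 8² + 9² = 145
145 → 1² + 4² + 5² = 42
42 → 4² + 2² = 20
20 → 2² + 0² = 4
4 → 4² = 16
16 → 1² + 6² = 37
37 → 3² + 7² = 58  — 58 already appeared earlier.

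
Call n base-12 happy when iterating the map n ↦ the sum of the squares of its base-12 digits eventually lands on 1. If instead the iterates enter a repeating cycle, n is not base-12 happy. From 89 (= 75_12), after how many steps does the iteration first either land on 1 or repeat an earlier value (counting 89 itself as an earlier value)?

89 = (7,5)_12 → 7² + 5² = 74
74 = (6,2)_12 → 6² + 2² = 40
40 = (3,4)_12 → 3² + 4² = 25
25 = (2,1)_12 → 2² + 1² = 5
5 = (5)_12 → 5² = 25  — 25 repeats.
That took 5 steps.

5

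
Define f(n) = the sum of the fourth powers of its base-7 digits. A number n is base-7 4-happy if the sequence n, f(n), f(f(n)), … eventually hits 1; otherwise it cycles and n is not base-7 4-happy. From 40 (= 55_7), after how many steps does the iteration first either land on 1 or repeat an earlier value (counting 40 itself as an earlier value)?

40 = (5,5)_7 → 5⁴ + 5⁴ = 625 + 625 = 1250
1250 = (3,4,3,4)_7 → 3⁴ + 4⁴ + 3⁴ + 4⁴ = 81 + 256 + 81 + 256 = 674
674 = (1,6,5,2)_7 → 1⁴ + 6⁴ + 5⁴ + 2⁴ = 1 + 1296 + 625 + 16 = 1938
1938 = (5,4,3,6)_7 → 5⁴ + 4⁴ + 3⁴ + 6⁴ = 625 + 256 + 81 + 1296 = 2258
2258 = (6,4,0,4)_7 → 6⁴ + 4⁴ + 0⁴ + 4⁴ = 1296 + 256 + 0 + 256 = 1808
1808 = (5,1,6,2)_7 → 5⁴ + 1⁴ + 6⁴ + 2⁴ = 625 + 1 + 1296 + 16 = 1938  — 1938 repeats.
That took 6 steps.

6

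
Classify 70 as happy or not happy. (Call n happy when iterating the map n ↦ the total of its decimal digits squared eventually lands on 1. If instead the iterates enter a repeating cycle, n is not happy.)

happy

70 → 49
49 → 97
97 → 130
130 → 10
10 → 1  — reached 1.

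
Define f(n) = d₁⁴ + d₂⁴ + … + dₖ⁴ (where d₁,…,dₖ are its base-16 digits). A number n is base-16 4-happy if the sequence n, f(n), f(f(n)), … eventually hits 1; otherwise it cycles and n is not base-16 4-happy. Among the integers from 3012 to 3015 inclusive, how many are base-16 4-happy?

3

3012: 3012 → 35633 → 18819 → 10994 → 60657 → 109778 → 59314 → 55474 → 47314 → 47314  — not base-16 4-happy
3013: 3013 → 36002 → 34848 → 8208 → 17 → 2 → 16 → 1  — base-16 4-happy
3014: 3014 → 36673 → 54978 → 50609 → 36003 → 34913 → 9489 → 643 → 4193 → 1298 → 642 → 4128 → 17 → 2 → 16 → 1  — base-16 4-happy
3015: 3015 → 37778 → 13219 → 10243 → 4193 → 1298 → 642 → 4128 → 17 → 2 → 16 → 1  — base-16 4-happy
base-16 4-happy: 3013, 3014, 3015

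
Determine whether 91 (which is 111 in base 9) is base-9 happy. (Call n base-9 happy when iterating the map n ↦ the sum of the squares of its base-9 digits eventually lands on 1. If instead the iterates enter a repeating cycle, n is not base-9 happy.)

base-9 happy

91 = (1,1,1)_9 → 1² + 1² + 1² = 1 + 1 + 1 = 3
3 = (3)_9 → 3² = 9
9 = (1,0)_9 → 1² + 0² = 1 + 0 = 1  — reached 1.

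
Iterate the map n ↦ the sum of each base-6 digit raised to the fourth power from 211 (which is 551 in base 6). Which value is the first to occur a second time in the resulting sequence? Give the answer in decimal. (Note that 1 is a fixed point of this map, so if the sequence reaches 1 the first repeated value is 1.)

211 = (5,5,1)_6 → 1251
1251 = (5,4,4,3)_6 → 1218
1218 = (5,3,5,0)_6 → 1331
1331 = (1,0,0,5,5)_6 → 1251  — 1251 already appeared earlier.

1251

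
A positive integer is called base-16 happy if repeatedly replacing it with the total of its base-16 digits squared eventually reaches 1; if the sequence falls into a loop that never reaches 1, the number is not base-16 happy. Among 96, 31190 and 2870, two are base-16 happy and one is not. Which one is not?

96: 96 → 36 → 20 → 17 → 2 → 4 → 16 → 1  — reaches 1 (base-16 happy)
31190: 31190 → 335 → 242 → 229 → 221 → 338 → 30 → 197 → 169 → 181 → 146 → 85 → 50 → 13 → 169  — repeats 169 (not base-16 happy)
2870: 2870 → 166 → 136 → 128 → 64 → 16 → 1  — reaches 1 (base-16 happy)

31190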